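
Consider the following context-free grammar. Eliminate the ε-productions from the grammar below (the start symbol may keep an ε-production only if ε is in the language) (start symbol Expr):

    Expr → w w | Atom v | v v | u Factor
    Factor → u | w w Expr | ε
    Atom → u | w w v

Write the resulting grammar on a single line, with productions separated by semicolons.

Expr → w w | Atom v | v v | u Factor | u; Factor → u | w w Expr; Atom → u | w w v

Nullable nonterminals: {Factor}.
ε ∉ L(G), so no ε-production is kept.
For each production, add variants omitting each subset of nullable occurrences: Expr → u Factor gives u Factor | u.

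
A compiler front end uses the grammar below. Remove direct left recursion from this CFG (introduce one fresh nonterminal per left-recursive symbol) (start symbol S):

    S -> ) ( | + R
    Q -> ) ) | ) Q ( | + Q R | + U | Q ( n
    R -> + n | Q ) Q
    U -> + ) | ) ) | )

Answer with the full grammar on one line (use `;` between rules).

S -> ) ( | + R; Q -> ) ) Q' | ) Q ( Q' | + Q R Q' | + U Q'; R -> + n | Q ) Q; U -> + ) | ) ) | ); Q' -> ( n Q' | ε

Left recursion appears on Q.
For Q: α = {( n}, β = {) ), ) Q (, + Q R, + U}. Rewrite as Q → β Q' and Q' → α Q' | ε.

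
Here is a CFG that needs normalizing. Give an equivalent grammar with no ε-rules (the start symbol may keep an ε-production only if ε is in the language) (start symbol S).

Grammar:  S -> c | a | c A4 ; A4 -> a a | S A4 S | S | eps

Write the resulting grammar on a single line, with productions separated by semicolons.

Nullable nonterminals: {A4}.
ε ∉ L(G), so no ε-production is kept.
For each production, add variants omitting each subset of nullable occurrences: A4 → S A4 S gives S A4 S | S S.

S -> c | a | c A4; A4 -> a a | S A4 S | S S | S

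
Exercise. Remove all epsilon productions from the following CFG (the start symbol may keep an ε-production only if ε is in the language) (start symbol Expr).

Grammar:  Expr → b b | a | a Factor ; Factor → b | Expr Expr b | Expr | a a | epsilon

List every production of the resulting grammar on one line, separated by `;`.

Expr → b b | a | a Factor; Factor → b | Expr Expr b | Expr | a a

Nullable nonterminals: {Factor}.
ε ∉ L(G), so no ε-production is kept.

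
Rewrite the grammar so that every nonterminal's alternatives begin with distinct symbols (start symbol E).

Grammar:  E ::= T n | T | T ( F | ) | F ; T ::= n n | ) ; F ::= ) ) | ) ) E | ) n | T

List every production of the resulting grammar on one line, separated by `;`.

E has alternatives sharing prefix 'T': factor to E → T E' with E' → n | ε | ( F.
F has alternatives sharing prefix ')': factor to F → ) F' with F' → ) | ) E | n.
F' has alternatives sharing prefix ')': factor to F' → ) F'' with F'' → ε | E.

E ::= ) | F | T E'; T ::= n n | ); F ::= T | ) F'; E' ::= n | ε | ( F; F' ::= n | ) F''; F'' ::= ε | E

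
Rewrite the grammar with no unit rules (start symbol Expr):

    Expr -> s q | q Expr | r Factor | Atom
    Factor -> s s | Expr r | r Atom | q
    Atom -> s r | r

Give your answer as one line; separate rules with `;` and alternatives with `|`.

Unit pairs: Expr ⇒* {Atom}.
For every A with A ⇒* B via unit rules, add B's non-unit alternatives to A; then delete every rule of the form X → Y.

Expr -> s r | r | s q | q Expr | r Factor; Factor -> s s | Expr r | r Atom | q; Atom -> s r | r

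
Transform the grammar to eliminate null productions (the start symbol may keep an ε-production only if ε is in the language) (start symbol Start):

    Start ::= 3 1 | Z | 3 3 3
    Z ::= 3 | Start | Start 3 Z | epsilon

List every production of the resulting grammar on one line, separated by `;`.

Nullable nonterminals: {Start, Z}.
ε ∈ L(G) since Start is nullable, so keep Start → ε.
Expand every rule over subsets of its nullable positions: Z → Start 3 Z gives Start 3 Z | Start 3 | 3 Z.

Start ::= 3 1 | Z | 3 3 3 | ε; Z ::= 3 | Start | Start 3 Z | Start 3 | 3 Z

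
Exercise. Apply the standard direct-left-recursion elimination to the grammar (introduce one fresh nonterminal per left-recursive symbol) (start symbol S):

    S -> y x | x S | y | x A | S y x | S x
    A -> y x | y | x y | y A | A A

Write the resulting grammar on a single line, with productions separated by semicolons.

Left recursion appears on S, A.
For S: α = {y x, x}, β = {y x, x S, y, x A}. Rewrite as S → β S' and S' → α S' | ε.
For A: α = {A}, β = {y x, y, x y, y A}. Rewrite as A → β A' and A' → α A' | ε.

S -> y x S' | x S S' | y S' | x A S'; A -> y x A' | y A' | x y A' | y A A'; S' -> y x S' | x S' | ε; A' -> A A' | ε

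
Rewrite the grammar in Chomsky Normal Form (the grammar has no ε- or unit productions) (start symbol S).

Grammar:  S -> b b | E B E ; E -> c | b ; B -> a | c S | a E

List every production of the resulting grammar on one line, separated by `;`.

S -> X1 X1 | E Y1; E -> c | b; B -> a | X2 S | X3 E; X1 -> b; X2 -> c; X3 -> a; Y1 -> B E

Introduce a nonterminal for each terminal appearing in a rule of length ≥ 2: X1 → b, X2 → c, X3 → a.
Binarize each right-hand side of length ≥ 3 by chaining fresh nonterminals (Y1, Y2, …): affected rules were S → E B E.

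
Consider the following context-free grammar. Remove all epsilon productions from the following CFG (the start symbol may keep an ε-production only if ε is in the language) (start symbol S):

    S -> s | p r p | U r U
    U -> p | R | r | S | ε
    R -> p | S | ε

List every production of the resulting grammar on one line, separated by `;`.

Nullable nonterminals: {R, U}.
ε ∉ L(G), so no ε-production is kept.
Expand every rule over subsets of its nullable positions: S → U r U gives U r U | U r | r U | r.

S -> s | p r p | U r U | U r | r U | r; U -> p | R | r | S; R -> p | S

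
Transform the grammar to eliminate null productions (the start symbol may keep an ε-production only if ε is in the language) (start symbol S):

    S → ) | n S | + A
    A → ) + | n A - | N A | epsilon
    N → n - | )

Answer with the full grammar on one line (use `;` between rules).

S → ) | n S | + A | +; A → ) + | n A - | n - | N A | N; N → n - | )

Nullable set = {A}.
ε ∉ L(G), so no ε-production is kept.
Add the nullable-subset variants: S → + A gives + A | +. A → n A - gives n A - | n -. A → N A gives N A | N.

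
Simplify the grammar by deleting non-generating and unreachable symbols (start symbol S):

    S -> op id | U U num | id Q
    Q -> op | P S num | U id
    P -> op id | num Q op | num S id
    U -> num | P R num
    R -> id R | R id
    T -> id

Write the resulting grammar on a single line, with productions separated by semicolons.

Generating nonterminals: {P, Q, S, T, U}.
Reachable from S after that: {P, Q, S, U}.
Removed useless symbols: {R, T} and every production mentioning them.

S -> op id | U U num | id Q; Q -> op | P S num | U id; P -> op id | num Q op | num S id; U -> num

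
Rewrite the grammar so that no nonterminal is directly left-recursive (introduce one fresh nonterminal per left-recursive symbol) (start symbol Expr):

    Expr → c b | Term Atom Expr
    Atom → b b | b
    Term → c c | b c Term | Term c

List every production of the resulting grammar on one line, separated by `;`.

Expr → c b | Term Atom Expr; Atom → b b | b; Term → c c Term1 | b c Term Term1; Term1 → c Term1 | ε

Term is directly left-recursive.
For Term: α = {c}, β = {c c, b c Term}. Rewrite as Term → β Term1 and Term1 → α Term1 | ε.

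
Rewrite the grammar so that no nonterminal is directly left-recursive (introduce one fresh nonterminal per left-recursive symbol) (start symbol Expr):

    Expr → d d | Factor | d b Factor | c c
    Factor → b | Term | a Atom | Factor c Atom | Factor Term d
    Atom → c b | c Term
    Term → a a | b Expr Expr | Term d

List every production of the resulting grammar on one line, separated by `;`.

Left recursion appears on Factor, Term.
For Factor: α = {c Atom, Term d}, β = {b, Term, a Atom}. Rewrite as Factor → β Factor1 and Factor1 → α Factor1 | ε.
For Term: α = {d}, β = {a a, b Expr Expr}. Rewrite as Term → β Term1 and Term1 → α Term1 | ε.

Expr → d d | Factor | d b Factor | c c; Factor → b Factor1 | Term Factor1 | a Atom Factor1; Atom → c b | c Term; Term → a a Term1 | b Expr Expr Term1; Factor1 → c Atom Factor1 | Term d Factor1 | epsilon; Term1 → d Term1 | epsilon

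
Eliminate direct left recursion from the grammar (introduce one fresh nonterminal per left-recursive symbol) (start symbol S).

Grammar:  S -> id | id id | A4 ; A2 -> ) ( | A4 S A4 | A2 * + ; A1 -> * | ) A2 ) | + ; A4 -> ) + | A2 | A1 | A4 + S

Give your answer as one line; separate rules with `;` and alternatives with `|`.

S -> id | id id | A4; A2 -> ) ( A2' | A4 S A4 A2'; A1 -> * | ) A2 ) | +; A4 -> ) + A4' | A2 A4' | A1 A4'; A2' -> * + A2' | ε; A4' -> + S A4' | ε

Left recursion appears on A2, A4.
For A2: α = {* +}, β = {) (, A4 S A4}. Rewrite as A2 → β A2' and A2' → α A2' | ε.
For A4: α = {+ S}, β = {) +, A2, A1}. Rewrite as A4 → β A4' and A4' → α A4' | ε.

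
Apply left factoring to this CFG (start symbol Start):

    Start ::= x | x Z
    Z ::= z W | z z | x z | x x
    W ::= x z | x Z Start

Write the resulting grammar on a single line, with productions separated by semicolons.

Start ::= x Start1; Z ::= z Z1 | x Z2; W ::= x W1; Start1 ::= eps | Z; Z1 ::= W | z; Z2 ::= z | x; W1 ::= z | Z Start

Start has alternatives sharing prefix 'x': factor to Start → x Start1 with Start1 → ε | Z.
Z has alternatives sharing prefix 'z': factor to Z → z Z1 with Z1 → W | z.
Z has alternatives sharing prefix 'x': factor to Z → x Z2 with Z2 → z | x.
W has alternatives sharing prefix 'x': factor to W → x W1 with W1 → z | Z Start.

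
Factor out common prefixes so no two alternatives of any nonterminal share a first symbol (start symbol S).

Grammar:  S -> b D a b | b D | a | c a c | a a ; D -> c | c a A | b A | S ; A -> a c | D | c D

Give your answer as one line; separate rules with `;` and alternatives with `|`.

S -> c a c | b D S' | a S''; D -> b A | S | c D'; A -> a c | D | c D; S' -> a b | ε; S'' -> ε | a; D' -> ε | a A

S has alternatives sharing prefix 'b D': factor to S → b D S' with S' → a b | ε.
S has alternatives sharing prefix 'a': factor to S → a S'' with S'' → ε | a.
D has alternatives sharing prefix 'c': factor to D → c D' with D' → ε | a A.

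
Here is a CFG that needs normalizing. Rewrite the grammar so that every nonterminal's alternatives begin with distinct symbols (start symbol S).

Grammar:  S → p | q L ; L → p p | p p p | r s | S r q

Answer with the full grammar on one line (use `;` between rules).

S → p | q L; L → r s | S r q | p p L'; L' → ε | p

L has alternatives sharing prefix 'p p': factor to L → p p L' with L' → ε | p.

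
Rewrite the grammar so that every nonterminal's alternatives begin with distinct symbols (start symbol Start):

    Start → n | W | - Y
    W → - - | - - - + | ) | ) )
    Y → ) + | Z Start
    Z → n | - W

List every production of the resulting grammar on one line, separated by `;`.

Start → n | W | - Y; W → - - W1 | ) W2; Y → ) + | Z Start; Z → n | - W; W1 → ε | - +; W2 → ε | )

W has alternatives sharing prefix '- -': factor to W → - - W1 with W1 → ε | - +.
W has alternatives sharing prefix ')': factor to W → ) W2 with W2 → ε | ).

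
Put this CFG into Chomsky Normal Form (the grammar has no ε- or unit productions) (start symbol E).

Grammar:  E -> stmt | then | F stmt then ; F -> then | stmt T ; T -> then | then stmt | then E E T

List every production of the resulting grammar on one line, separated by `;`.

Introduce a nonterminal for each terminal appearing in a rule of length ≥ 2: X1 → stmt, X2 → then.
Binarize each right-hand side of length ≥ 3 by chaining fresh nonterminals (Y1, Y2, …): affected rules were E → F X1 X2; T → X2 E E T.

E -> stmt | then | F Y1; F -> then | X1 T; T -> then | X2 X1 | X2 Y2; X1 -> stmt; X2 -> then; Y1 -> X1 X2; Y2 -> E Y3; Y3 -> E T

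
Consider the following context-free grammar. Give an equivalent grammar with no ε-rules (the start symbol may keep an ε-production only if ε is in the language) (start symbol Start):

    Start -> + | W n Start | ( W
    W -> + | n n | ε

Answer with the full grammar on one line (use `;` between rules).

Start -> + | W n Start | n Start | ( W | (; W -> + | n n

The nullable symbols are {W}.
ε ∉ L(G), so no ε-production is kept.
Expand every rule over subsets of its nullable positions: Start → W n Start gives W n Start | n Start. Start → ( W gives ( W | (.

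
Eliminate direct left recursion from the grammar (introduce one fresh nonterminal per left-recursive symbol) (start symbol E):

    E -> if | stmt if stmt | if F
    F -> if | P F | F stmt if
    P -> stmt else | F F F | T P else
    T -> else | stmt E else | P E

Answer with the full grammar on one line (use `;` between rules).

F is directly left-recursive.
For F: α = {stmt if}, β = {if, P F}. Rewrite as F → β F' and F' → α F' | ε.

E -> if | stmt if stmt | if F; F -> if F' | P F F'; P -> stmt else | F F F | T P else; T -> else | stmt E else | P E; F' -> stmt if F' | ε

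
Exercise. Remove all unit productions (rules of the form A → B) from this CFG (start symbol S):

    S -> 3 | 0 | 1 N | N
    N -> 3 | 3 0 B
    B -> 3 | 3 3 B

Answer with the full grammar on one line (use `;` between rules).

Unit pairs: S ⇒* {N}.
Replace each nonterminal's rules with the union of the non-unit rules of every nonterminal it unit-derives.

S -> 3 | 0 | 1 N | 3 0 B; N -> 3 | 3 0 B; B -> 3 | 3 3 B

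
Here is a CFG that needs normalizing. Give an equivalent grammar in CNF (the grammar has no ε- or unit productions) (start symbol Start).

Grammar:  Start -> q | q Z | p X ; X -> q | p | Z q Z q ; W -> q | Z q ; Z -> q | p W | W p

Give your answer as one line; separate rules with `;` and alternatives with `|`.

Start -> q | X1 Z | X2 X; X -> q | p | Z Y1; W -> q | Z X1; Z -> q | X2 W | W X2; X1 -> q; X2 -> p; Y1 -> X1 Y2; Y2 -> Z X1

Introduce a nonterminal for each terminal appearing in a rule of length ≥ 2: X1 → q, X2 → p.
Binarize each right-hand side of length ≥ 3 by chaining fresh nonterminals (Y1, Y2, …): affected rules were X → Z X1 Z X1.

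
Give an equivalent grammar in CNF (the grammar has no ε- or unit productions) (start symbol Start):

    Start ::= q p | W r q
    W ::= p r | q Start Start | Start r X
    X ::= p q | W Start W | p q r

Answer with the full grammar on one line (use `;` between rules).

Start ::= X1 X2 | W Y1; W ::= X2 X3 | X1 Y2 | Start Y3; X ::= X2 X1 | W Y4 | X2 Y5; X1 ::= q; X2 ::= p; X3 ::= r; Y1 ::= X3 X1; Y2 ::= Start Start; Y3 ::= X3 X; Y4 ::= Start W; Y5 ::= X1 X3

Introduce a nonterminal for each terminal appearing in a rule of length ≥ 2: X1 → q, X2 → p, X3 → r.
Binarize each right-hand side of length ≥ 3 by chaining fresh nonterminals (Y1, Y2, …): affected rules were Start → W X3 X1; W → X1 Start Start; W → Start X3 X; X → W Start W.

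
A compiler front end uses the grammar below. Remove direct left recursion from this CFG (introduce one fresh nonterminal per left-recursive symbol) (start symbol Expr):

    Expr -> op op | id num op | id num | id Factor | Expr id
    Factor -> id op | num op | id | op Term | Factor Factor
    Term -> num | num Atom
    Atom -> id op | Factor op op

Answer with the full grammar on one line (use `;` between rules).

Expr -> op op Expr1 | id num op Expr1 | id num Expr1 | id Factor Expr1; Factor -> id op Factor1 | num op Factor1 | id Factor1 | op Term Factor1; Term -> num | num Atom; Atom -> id op | Factor op op; Expr1 -> id Expr1 | ε; Factor1 -> Factor Factor1 | ε

Directly left-recursive nonterminals: Expr, Factor.
For Expr: α = {id}, β = {op op, id num op, id num, id Factor}. Rewrite as Expr → β Expr1 and Expr1 → α Expr1 | ε.
For Factor: α = {Factor}, β = {id op, num op, id, op Term}. Rewrite as Factor → β Factor1 and Factor1 → α Factor1 | ε.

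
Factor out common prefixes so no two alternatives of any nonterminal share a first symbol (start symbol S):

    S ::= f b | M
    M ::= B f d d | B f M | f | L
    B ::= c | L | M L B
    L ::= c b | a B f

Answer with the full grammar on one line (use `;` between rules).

S ::= f b | M; M ::= f | L | B f M'; B ::= c | L | M L B; L ::= c b | a B f; M' ::= d d | M

M has alternatives sharing prefix 'B f': factor to M → B f M' with M' → d d | M.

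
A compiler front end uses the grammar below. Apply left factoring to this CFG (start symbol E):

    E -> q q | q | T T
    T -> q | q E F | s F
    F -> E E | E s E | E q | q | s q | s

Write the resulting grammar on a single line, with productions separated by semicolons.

E -> T T | q E'; T -> s F | q T'; F -> q | E F' | s F''; E' -> q | ε; T' -> ε | E F; F' -> E | s E | q; F'' -> q | ε

E has alternatives sharing prefix 'q': factor to E → q E' with E' → q | ε.
T has alternatives sharing prefix 'q': factor to T → q T' with T' → ε | E F.
F has alternatives sharing prefix 'E': factor to F → E F' with F' → E | s E | q.
F has alternatives sharing prefix 's': factor to F → s F'' with F'' → q | ε.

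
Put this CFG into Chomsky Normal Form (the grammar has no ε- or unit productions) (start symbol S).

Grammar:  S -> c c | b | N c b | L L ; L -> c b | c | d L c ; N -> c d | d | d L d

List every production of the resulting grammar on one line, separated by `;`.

S -> X1 X1 | b | N Y1 | L L; L -> X1 X2 | c | X3 Y2; N -> X1 X3 | d | X3 Y3; X1 -> c; X2 -> b; X3 -> d; Y1 -> X1 X2; Y2 -> L X1; Y3 -> L X3

Introduce a nonterminal for each terminal appearing in a rule of length ≥ 2: X1 → c, X2 → b, X3 → d.
Binarize each right-hand side of length ≥ 3 by chaining fresh nonterminals (Y1, Y2, …): affected rules were S → N X1 X2; L → X3 L X1; N → X3 L X3.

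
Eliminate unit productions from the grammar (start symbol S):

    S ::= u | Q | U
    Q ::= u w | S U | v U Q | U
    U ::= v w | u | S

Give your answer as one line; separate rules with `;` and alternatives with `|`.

S ::= v w | u | u w | S U | v U Q; Q ::= v w | u | u w | S U | v U Q; U ::= v w | u | u w | S U | v U Q

Unit pairs: Q ⇒* {S, U}; S ⇒* {Q, U}; U ⇒* {Q, S}.
For each unit pair (A, B), copy every non-unit production of B to A, then drop all unit productions.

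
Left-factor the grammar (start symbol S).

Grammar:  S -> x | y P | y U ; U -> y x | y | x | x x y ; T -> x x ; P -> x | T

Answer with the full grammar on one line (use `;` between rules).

S -> x | y S'; U -> y U' | x U''; T -> x x; P -> x | T; S' -> P | U; U' -> x | ε; U'' -> ε | x y

S has alternatives sharing prefix 'y': factor to S → y S' with S' → P | U.
U has alternatives sharing prefix 'y': factor to U → y U' with U' → x | ε.
U has alternatives sharing prefix 'x': factor to U → x U'' with U'' → ε | x y.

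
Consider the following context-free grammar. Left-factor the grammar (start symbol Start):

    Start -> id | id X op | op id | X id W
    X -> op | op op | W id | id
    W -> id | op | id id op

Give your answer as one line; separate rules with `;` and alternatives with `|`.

Start has alternatives sharing prefix 'id': factor to Start → id Start1 with Start1 → ε | X op.
X has alternatives sharing prefix 'op': factor to X → op X1 with X1 → ε | op.
W has alternatives sharing prefix 'id': factor to W → id W1 with W1 → ε | id op.

Start -> op id | X id W | id Start1; X -> W id | id | op X1; W -> op | id W1; Start1 -> eps | X op; X1 -> eps | op; W1 -> eps | id op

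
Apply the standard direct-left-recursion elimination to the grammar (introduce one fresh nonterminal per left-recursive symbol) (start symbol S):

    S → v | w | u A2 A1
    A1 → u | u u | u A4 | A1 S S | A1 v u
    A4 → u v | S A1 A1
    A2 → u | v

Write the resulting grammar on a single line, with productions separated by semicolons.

S → v | w | u A2 A1; A1 → u A1' | u u A1' | u A4 A1'; A4 → u v | S A1 A1; A2 → u | v; A1' → S S A1' | v u A1' | ε

Directly left-recursive nonterminal: A1.
For A1: α = {S S, v u}, β = {u, u u, u A4}. Rewrite as A1 → β A1' and A1' → α A1' | ε.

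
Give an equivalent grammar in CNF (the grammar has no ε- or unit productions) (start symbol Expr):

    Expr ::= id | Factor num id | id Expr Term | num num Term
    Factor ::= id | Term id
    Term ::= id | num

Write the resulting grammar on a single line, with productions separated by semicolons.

Introduce a nonterminal for each terminal appearing in a rule of length ≥ 2: X1 → num, X2 → id.
Binarize each right-hand side of length ≥ 3 by chaining fresh nonterminals (Y1, Y2, …): affected rules were Expr → Factor X1 X2; Expr → X2 Expr Term; Expr → X1 X1 Term.

Expr ::= id | Factor Y1 | X2 Y2 | X1 Y3; Factor ::= id | Term X2; Term ::= id | num; X1 ::= num; X2 ::= id; Y1 ::= X1 X2; Y2 ::= Expr Term; Y3 ::= X1 Term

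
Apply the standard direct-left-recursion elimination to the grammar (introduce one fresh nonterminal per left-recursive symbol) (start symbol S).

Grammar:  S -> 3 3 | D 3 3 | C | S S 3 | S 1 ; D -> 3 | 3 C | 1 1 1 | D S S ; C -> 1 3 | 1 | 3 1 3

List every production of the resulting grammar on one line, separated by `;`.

S, D are directly left-recursive.
For S: α = {S 3, 1}, β = {3 3, D 3 3, C}. Rewrite as S → β S' and S' → α S' | ε.
For D: α = {S S}, β = {3, 3 C, 1 1 1}. Rewrite as D → β D' and D' → α D' | ε.

S -> 3 3 S' | D 3 3 S' | C S'; D -> 3 D' | 3 C D' | 1 1 1 D'; C -> 1 3 | 1 | 3 1 3; S' -> S 3 S' | 1 S' | ε; D' -> S S D' | ε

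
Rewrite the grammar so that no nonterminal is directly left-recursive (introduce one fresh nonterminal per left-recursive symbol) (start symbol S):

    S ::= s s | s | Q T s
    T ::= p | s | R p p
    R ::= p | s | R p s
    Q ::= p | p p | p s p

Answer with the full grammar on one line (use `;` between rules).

S ::= s s | s | Q T s; T ::= p | s | R p p; R ::= p R' | s R'; Q ::= p | p p | p s p; R' ::= p s R' | eps

R is directly left-recursive.
For R: α = {p s}, β = {p, s}. Rewrite as R → β R' and R' → α R' | ε.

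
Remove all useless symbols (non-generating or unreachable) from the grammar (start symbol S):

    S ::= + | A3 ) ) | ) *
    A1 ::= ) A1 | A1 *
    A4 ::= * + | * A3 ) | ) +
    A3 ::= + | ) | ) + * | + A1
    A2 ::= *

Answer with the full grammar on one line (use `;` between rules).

S ::= + | A3 ) ) | ) *; A3 ::= + | ) | ) + *

Generating nonterminals: {A2, A3, A4, S}.
Reachable from S after that: {A3, S}.
Removed useless symbols: {A1, A2, A4} and every production mentioning them.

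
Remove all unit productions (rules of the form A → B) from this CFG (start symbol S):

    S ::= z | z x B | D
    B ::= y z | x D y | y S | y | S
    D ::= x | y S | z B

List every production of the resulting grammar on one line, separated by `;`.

S ::= x | y S | z B | z | z x B; B ::= y z | x D y | y S | y | x | z B | z | z x B; D ::= x | y S | z B

Unit pairs: B ⇒* {D, S}; S ⇒* {D}.
For each unit pair (A, B), copy every non-unit production of B to A, then drop all unit productions.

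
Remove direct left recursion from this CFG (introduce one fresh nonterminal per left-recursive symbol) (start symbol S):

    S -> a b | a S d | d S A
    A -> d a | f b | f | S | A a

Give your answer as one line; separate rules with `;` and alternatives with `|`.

S -> a b | a S d | d S A; A -> d a A' | f b A' | f A' | S A'; A' -> a A' | ε

Left recursion appears on A.
For A: α = {a}, β = {d a, f b, f, S}. Rewrite as A → β A' and A' → α A' | ε.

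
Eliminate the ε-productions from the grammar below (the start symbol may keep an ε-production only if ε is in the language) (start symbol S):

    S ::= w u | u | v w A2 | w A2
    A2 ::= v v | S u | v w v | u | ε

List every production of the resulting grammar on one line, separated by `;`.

Nullable nonterminals: {A2}.
ε ∉ L(G), so no ε-production is kept.
Expand every rule over subsets of its nullable positions: S → v w A2 gives v w A2 | v w. S → w A2 gives w A2 | w.

S ::= w u | u | v w A2 | v w | w A2 | w; A2 ::= v v | S u | v w v | u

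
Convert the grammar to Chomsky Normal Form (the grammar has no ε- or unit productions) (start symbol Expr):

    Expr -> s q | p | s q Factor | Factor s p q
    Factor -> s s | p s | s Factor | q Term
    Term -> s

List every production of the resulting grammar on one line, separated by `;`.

Expr -> X1 X2 | p | X1 Y1 | Factor Y2; Factor -> X1 X1 | X3 X1 | X1 Factor | X2 Term; Term -> s; X1 -> s; X2 -> q; X3 -> p; Y1 -> X2 Factor; Y2 -> X1 Y3; Y3 -> X3 X2

Introduce a nonterminal for each terminal appearing in a rule of length ≥ 2: X1 → s, X2 → q, X3 → p.
Binarize each right-hand side of length ≥ 3 by chaining fresh nonterminals (Y1, Y2, …): affected rules were Expr → X1 X2 Factor; Expr → Factor X1 X3 X2.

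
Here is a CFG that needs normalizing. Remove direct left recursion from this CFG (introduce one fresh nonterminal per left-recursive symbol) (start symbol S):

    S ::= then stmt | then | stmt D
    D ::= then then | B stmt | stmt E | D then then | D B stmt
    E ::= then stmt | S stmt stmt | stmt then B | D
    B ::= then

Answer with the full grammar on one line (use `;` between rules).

S ::= then stmt | then | stmt D; D ::= then then D' | B stmt D' | stmt E D'; E ::= then stmt | S stmt stmt | stmt then B | D; B ::= then; D' ::= then then D' | B stmt D' | eps

Left recursion appears on D.
For D: α = {then then, B stmt}, β = {then then, B stmt, stmt E}. Rewrite as D → β D' and D' → α D' | ε.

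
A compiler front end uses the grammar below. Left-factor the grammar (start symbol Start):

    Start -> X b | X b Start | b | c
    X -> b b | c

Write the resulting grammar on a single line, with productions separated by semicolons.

Start has alternatives sharing prefix 'X b': factor to Start → X b Start1 with Start1 → ε | Start.

Start -> b | c | X b Start1; X -> b b | c; Start1 -> eps | Start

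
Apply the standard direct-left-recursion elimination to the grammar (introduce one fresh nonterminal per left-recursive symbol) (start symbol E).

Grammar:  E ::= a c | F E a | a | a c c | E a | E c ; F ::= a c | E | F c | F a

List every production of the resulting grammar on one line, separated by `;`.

E ::= a c E' | F E a E' | a E' | a c c E'; F ::= a c F' | E F'; E' ::= a E' | c E' | eps; F' ::= c F' | a F' | eps

Directly left-recursive nonterminals: E, F.
For E: α = {a, c}, β = {a c, F E a, a, a c c}. Rewrite as E → β E' and E' → α E' | ε.
For F: α = {c, a}, β = {a c, E}. Rewrite as F → β F' and F' → α F' | ε.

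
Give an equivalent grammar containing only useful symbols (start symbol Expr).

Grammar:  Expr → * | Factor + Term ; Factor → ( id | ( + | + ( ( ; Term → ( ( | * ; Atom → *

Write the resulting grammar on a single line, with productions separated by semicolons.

Expr → * | Factor + Term; Factor → ( id | ( + | + ( (; Term → ( ( | *

Generating nonterminals: {Atom, Expr, Factor, Term}.
Reachable from Expr after that: {Expr, Factor, Term}.
Removed useless symbols: {Atom} and every production mentioning them.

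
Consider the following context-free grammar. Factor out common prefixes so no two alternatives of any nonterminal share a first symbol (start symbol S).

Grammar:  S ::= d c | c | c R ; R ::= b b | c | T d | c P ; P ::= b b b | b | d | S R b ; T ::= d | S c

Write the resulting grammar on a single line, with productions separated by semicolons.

S ::= d c | c S'; R ::= b b | T d | c R'; P ::= d | S R b | b P'; T ::= d | S c; S' ::= ε | R; R' ::= ε | P; P' ::= b b | ε

S has alternatives sharing prefix 'c': factor to S → c S' with S' → ε | R.
R has alternatives sharing prefix 'c': factor to R → c R' with R' → ε | P.
P has alternatives sharing prefix 'b': factor to P → b P' with P' → b b | ε.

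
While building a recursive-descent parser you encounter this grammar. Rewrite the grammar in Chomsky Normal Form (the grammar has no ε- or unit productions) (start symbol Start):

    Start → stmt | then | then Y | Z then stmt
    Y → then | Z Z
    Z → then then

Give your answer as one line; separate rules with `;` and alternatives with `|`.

Introduce a nonterminal for each terminal appearing in a rule of length ≥ 2: X1 → then, X2 → stmt.
Binarize each right-hand side of length ≥ 3 by chaining fresh nonterminals (Y1, Y2, …): affected rules were Start → Z X1 X2.

Start → stmt | then | X1 Y | Z Y1; Y → then | Z Z; Z → X1 X1; X1 → then; X2 → stmt; Y1 → X1 X2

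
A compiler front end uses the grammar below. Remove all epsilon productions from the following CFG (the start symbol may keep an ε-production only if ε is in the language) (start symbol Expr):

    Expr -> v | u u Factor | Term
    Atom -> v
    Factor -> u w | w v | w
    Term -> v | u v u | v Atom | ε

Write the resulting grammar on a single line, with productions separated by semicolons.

Nullable nonterminals: {Expr, Term}.
ε ∈ L(G) since Expr is nullable, so keep Expr → ε.

Expr -> v | u u Factor | Term | ε; Atom -> v; Factor -> u w | w v | w; Term -> v | u v u | v Atom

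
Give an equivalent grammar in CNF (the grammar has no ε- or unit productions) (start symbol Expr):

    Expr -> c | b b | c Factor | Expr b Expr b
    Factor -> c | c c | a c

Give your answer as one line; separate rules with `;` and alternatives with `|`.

Expr -> c | X1 X1 | X2 Factor | Expr Y1; Factor -> c | X2 X2 | X3 X2; X1 -> b; X2 -> c; X3 -> a; Y1 -> X1 Y2; Y2 -> Expr X1

Introduce a nonterminal for each terminal appearing in a rule of length ≥ 2: X1 → b, X2 → c, X3 → a.
Binarize each right-hand side of length ≥ 3 by chaining fresh nonterminals (Y1, Y2, …): affected rules were Expr → Expr X1 Expr X1.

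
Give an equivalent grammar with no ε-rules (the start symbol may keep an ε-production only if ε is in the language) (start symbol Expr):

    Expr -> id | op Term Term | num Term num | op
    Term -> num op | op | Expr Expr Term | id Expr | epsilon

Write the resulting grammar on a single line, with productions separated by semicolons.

Expr -> id | op Term Term | op Term | op | num Term num | num num; Term -> num op | op | Expr Expr Term | Expr Expr | id Expr

Nullable set = {Term}.
ε ∉ L(G), so no ε-production is kept.
For each production, add variants omitting each subset of nullable occurrences: Expr → op Term Term gives op Term Term | op Term | op. Expr → num Term num gives num Term num | num num. Term → Expr Expr Term gives Expr Expr Term | Expr Expr.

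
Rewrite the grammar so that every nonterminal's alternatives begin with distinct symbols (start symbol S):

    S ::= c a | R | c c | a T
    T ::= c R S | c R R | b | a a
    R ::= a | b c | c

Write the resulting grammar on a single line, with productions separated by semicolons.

S ::= R | a T | c S'; T ::= b | a a | c R T'; R ::= a | b c | c; S' ::= a | c; T' ::= S | R

S has alternatives sharing prefix 'c': factor to S → c S' with S' → a | c.
T has alternatives sharing prefix 'c R': factor to T → c R T' with T' → S | R.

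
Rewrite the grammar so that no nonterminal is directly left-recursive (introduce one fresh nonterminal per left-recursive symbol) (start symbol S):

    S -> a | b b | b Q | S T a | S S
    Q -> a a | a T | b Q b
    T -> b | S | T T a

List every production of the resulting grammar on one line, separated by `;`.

S -> a S' | b b S' | b Q S'; Q -> a a | a T | b Q b; T -> b T' | S T'; S' -> T a S' | S S' | ε; T' -> T a T' | ε

Directly left-recursive nonterminals: S, T.
For S: α = {T a, S}, β = {a, b b, b Q}. Rewrite as S → β S' and S' → α S' | ε.
For T: α = {T a}, β = {b, S}. Rewrite as T → β T' and T' → α T' | ε.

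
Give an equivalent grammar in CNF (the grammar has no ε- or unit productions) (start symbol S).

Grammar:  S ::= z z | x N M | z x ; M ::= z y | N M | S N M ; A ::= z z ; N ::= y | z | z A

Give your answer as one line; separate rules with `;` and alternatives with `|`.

Introduce a nonterminal for each terminal appearing in a rule of length ≥ 2: X1 → z, X2 → x, X3 → y.
Binarize each right-hand side of length ≥ 3 by chaining fresh nonterminals (Y1, Y2, …): affected rules were S → X2 N M; M → S N M.

S ::= X1 X1 | X2 Y1 | X1 X2; M ::= X1 X3 | N M | S Y2; A ::= X1 X1; N ::= y | z | X1 A; X1 ::= z; X2 ::= x; X3 ::= y; Y1 ::= N M; Y2 ::= N M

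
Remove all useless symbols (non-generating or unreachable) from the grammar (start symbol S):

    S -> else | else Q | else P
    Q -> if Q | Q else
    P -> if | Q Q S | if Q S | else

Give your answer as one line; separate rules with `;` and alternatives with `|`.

Generating nonterminals: {P, S}.
Reachable from S after that: {P, S}.
Removed useless symbols: {Q} and every production mentioning them.

S -> else | else P; P -> if | else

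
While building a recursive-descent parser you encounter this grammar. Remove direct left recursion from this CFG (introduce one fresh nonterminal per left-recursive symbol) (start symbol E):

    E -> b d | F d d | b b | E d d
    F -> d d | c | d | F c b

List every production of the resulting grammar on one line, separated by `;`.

E -> b d E' | F d d E' | b b E'; F -> d d F' | c F' | d F'; E' -> d d E' | ε; F' -> c b F' | ε

E, F are directly left-recursive.
For E: α = {d d}, β = {b d, F d d, b b}. Rewrite as E → β E' and E' → α E' | ε.
For F: α = {c b}, β = {d d, c, d}. Rewrite as F → β F' and F' → α F' | ε.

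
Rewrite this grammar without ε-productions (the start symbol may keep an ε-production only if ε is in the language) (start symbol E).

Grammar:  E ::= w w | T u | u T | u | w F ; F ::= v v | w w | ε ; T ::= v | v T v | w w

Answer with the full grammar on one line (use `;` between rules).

E ::= w w | T u | u T | u | w F | w; F ::= v v | w w; T ::= v | v T v | w w

Nullable nonterminals: {F}.
ε ∉ L(G), so no ε-production is kept.
Expand every rule over subsets of its nullable positions: E → w F gives w F | w.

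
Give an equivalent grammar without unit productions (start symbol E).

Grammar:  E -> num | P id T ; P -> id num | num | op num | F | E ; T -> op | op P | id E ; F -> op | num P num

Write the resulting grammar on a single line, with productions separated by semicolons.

E -> num | P id T; P -> num | P id T | op | num P num | id num | op num; T -> op | op P | id E; F -> op | num P num

Unit pairs: P ⇒* {E, F}.
Replace each nonterminal's rules with the union of the non-unit rules of every nonterminal it unit-derives.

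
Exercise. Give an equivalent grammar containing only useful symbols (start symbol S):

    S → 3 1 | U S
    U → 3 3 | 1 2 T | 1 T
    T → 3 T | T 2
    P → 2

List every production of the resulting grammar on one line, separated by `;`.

S → 3 1 | U S; U → 3 3

Generating nonterminals: {P, S, U}.
Reachable from S after that: {S, U}.
Removed useless symbols: {P, T} and every production mentioning them.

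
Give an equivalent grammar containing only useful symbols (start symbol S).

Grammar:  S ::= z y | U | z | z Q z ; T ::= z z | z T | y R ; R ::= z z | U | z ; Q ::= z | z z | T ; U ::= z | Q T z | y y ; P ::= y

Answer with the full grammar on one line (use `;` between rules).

Generating nonterminals: {P, Q, R, S, T, U}.
Reachable from S after that: {Q, R, S, T, U}.
Removed useless symbols: {P} and every production mentioning them.

S ::= z y | U | z | z Q z; T ::= z z | z T | y R; R ::= z z | U | z; Q ::= z | z z | T; U ::= z | Q T z | y y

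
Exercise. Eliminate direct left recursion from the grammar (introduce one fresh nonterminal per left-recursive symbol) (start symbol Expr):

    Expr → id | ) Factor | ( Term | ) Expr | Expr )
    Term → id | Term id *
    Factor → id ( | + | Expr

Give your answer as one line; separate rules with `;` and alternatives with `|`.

Expr → id Expr1 | ) Factor Expr1 | ( Term Expr1 | ) Expr Expr1; Term → id Term1; Factor → id ( | + | Expr; Expr1 → ) Expr1 | epsilon; Term1 → id * Term1 | epsilon

Left recursion appears on Expr, Term.
For Expr: α = {)}, β = {id, ) Factor, ( Term, ) Expr}. Rewrite as Expr → β Expr1 and Expr1 → α Expr1 | ε.
For Term: α = {id *}, β = {id}. Rewrite as Term → β Term1 and Term1 → α Term1 | ε.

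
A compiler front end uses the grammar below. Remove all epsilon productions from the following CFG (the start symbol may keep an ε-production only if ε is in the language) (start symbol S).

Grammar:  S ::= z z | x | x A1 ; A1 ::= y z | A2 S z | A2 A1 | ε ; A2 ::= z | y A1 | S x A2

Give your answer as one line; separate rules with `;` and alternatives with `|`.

Nullable nonterminals: {A1}.
ε ∉ L(G), so no ε-production is kept.
Add the nullable-subset variants: A1 → A2 A1 gives A2 A1 | A2. A2 → y A1 gives y A1 | y.

S ::= z z | x | x A1; A1 ::= y z | A2 S z | A2 A1 | A2; A2 ::= z | y A1 | y | S x A2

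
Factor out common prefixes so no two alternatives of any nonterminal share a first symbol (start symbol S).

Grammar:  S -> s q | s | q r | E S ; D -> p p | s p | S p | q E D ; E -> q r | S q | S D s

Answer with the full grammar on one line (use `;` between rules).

S -> q r | E S | s S'; D -> p p | s p | S p | q E D; E -> q r | S E'; S' -> q | epsilon; E' -> q | D s

S has alternatives sharing prefix 's': factor to S → s S' with S' → q | ε.
E has alternatives sharing prefix 'S': factor to E → S E' with E' → q | D s.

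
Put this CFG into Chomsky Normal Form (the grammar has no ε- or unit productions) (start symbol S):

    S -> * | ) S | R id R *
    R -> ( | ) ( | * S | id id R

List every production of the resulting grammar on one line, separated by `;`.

Introduce a nonterminal for each terminal appearing in a rule of length ≥ 2: X1 → ), X2 → id, X3 → *, X4 → (.
Binarize each right-hand side of length ≥ 3 by chaining fresh nonterminals (Y1, Y2, …): affected rules were S → R X2 R X3; R → X2 X2 R.

S -> * | X1 S | R Y1; R -> ( | X1 X4 | X3 S | X2 Y3; X1 -> ); X2 -> id; X3 -> *; X4 -> (; Y1 -> X2 Y2; Y2 -> R X3; Y3 -> X2 R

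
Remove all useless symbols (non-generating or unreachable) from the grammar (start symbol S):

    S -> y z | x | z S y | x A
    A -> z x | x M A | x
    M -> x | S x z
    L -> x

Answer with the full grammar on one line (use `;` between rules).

Generating nonterminals: {A, L, M, S}.
Reachable from S after that: {A, M, S}.
Removed useless symbols: {L} and every production mentioning them.

S -> y z | x | z S y | x A; A -> z x | x M A | x; M -> x | S x z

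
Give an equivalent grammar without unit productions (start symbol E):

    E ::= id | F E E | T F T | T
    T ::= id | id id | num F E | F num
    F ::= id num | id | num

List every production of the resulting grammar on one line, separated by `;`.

Unit pairs: E ⇒* {T}.
For each unit pair (A, B), copy every non-unit production of B to A, then drop all unit productions.

E ::= id | F E E | T F T | id id | num F E | F num; T ::= id | id id | num F E | F num; F ::= id num | id | num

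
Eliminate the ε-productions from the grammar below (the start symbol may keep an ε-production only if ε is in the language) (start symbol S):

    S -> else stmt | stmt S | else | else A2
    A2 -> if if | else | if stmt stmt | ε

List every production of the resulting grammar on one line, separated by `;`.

Nullable nonterminals: {A2}.
ε ∉ L(G), so no ε-production is kept.

S -> else stmt | stmt S | else | else A2; A2 -> if if | else | if stmt stmt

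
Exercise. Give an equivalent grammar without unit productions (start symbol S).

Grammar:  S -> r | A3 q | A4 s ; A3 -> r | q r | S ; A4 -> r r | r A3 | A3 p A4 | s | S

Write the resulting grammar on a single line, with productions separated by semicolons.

S -> r | A3 q | A4 s; A3 -> r | A3 q | A4 s | q r; A4 -> r r | r A3 | A3 p A4 | s | r | A3 q | A4 s

Unit pairs: A3 ⇒* {S}; A4 ⇒* {S}.
Replace each nonterminal's rules with the union of the non-unit rules of every nonterminal it unit-derives.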